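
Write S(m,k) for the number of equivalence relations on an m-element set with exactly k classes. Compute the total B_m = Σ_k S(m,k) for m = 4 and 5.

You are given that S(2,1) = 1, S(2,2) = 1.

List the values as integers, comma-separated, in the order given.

15, 52

@3  (3,1):1·1+0→1, (3,2):1·2+1→3, (3,3):0·3+1→1
@4  (4,1):1·1+0→1, (4,2):3·2+1→7, (4,3):1·3+3→6, (4,4):0·4+1→1
@5  (5,1):1·1+0→1, (5,2):7·2+1→15, (5,3):6·3+7→25, (5,4):1·4+6→10, (5,5):0·5+1→1
B_4 = ΣS(4,k) = 1+7+6+1 = 15
B_5 = ΣS(5,k) = 1+15+25+10+1 = 52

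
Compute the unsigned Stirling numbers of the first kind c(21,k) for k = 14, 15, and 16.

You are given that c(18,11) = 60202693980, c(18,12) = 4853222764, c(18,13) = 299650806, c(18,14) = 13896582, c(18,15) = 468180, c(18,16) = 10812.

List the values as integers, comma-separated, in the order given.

i=19: T(19,12)=60202693980+18·4853222764=147560703732 | T(19,13)=4853222764+18·299650806=10246937272 | T(19,14)=299650806+18·13896582=549789282 | T(19,15)=13896582+18·468180=22323822 | T(19,16)=468180+18·10812=662796
i=20: T(20,13)=147560703732+19·10246937272=342252511900 | T(20,14)=10246937272+19·549789282=20692933630 | T(20,15)=549789282+19·22323822=973941900 | T(20,16)=22323822+19·662796=34916946
i=21: T(21,14)=342252511900+20·20692933630=756111184500 | T(21,15)=20692933630+20·973941900=40171771630 | T(21,16)=973941900+20·34916946=1672280820
Read c(21,14) = 756111184500, c(21,15) = 40171771630, c(21,16) = 1672280820.

756111184500, 40171771630, 1672280820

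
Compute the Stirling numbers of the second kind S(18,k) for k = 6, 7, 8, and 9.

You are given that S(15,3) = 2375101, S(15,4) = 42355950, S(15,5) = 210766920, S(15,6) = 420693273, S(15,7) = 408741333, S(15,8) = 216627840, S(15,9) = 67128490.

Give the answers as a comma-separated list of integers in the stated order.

110687251039, 197462483400, 189036065010, 106175395755

[16] T[16,4]:4*42355950+2375101=171798901 · T[16,5]:5*210766920+42355950=1096190550 · T[16,6]:6*420693273+210766920=2734926558 · T[16,7]:7*408741333+420693273=3281882604 · T[16,8]:8*216627840+408741333=2141764053 · T[16,9]:9*67128490+216627840=820784250
[17] T[17,5]:5*1096190550+171798901=5652751651 · T[17,6]:6*2734926558+1096190550=17505749898 · T[17,7]:7*3281882604+2734926558=25708104786 · T[17,8]:8*2141764053+3281882604=20415995028 · T[17,9]:9*820784250+2141764053=9528822303
[18] T[18,6]:6*17505749898+5652751651=110687251039 · T[18,7]:7*25708104786+17505749898=197462483400 · T[18,8]:8*20415995028+25708104786=189036065010 · T[18,9]:9*9528822303+20415995028=106175395755
Read S(18,6) = 110687251039, S(18,7) = 197462483400, S(18,8) = 189036065010, S(18,9) = 106175395755.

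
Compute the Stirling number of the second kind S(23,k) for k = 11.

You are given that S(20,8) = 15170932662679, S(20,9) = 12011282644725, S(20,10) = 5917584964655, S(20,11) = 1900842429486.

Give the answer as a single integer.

4864251308951100

@21  (21,9):12011282644725·9+15170932662679→123272476465204, (21,10):5917584964655·10+12011282644725→71187132291275, (21,11):1900842429486·11+5917584964655→26826851689001
@22  (22,10):71187132291275·10+123272476465204→835143799377954, (22,11):26826851689001·11+71187132291275→366282500870286
@23  (23,11):366282500870286·11+835143799377954→4864251308951100
Read S(23,11) = 4864251308951100.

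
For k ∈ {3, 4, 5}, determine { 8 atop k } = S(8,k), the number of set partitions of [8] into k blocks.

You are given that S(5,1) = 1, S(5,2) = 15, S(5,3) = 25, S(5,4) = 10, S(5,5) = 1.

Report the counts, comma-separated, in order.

966, 1701, 1050

@6  (6,1):1·1+0→1, (6,2):15·2+1→31, (6,3):25·3+15→90, (6,4):10·4+25→65, (6,5):1·5+10→15
@7  (7,2):31·2+1→63, (7,3):90·3+31→301, (7,4):65·4+90→350, (7,5):15·5+65→140
@8  (8,3):301·3+63→966, (8,4):350·4+301→1701, (8,5):140·5+350→1050
Read S(8,3) = 966, S(8,4) = 1701, S(8,5) = 1050.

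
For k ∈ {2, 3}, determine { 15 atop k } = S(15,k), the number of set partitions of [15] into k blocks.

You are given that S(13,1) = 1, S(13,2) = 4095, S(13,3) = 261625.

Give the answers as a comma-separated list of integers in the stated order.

16383, 2375101

row 14: T[14][1]=1·1+0=1  T[14][2]=2·4095+1=8191  T[14][3]=3·261625+4095=788970
row 15: T[15][2]=2·8191+1=16383  T[15][3]=3·788970+8191=2375101
Read S(15,2) = 16383, S(15,3) = 2375101.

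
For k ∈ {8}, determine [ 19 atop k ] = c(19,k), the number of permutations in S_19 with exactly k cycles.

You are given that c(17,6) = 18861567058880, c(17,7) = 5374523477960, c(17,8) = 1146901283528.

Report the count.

557921681547048

r18: T_18,7=17×5374523477960+18861567058880=110228466184200; T_18,8=17×1146901283528+5374523477960=24871845297936
r19: T_19,8=18×24871845297936+110228466184200=557921681547048
Read c(19,8) = 557921681547048.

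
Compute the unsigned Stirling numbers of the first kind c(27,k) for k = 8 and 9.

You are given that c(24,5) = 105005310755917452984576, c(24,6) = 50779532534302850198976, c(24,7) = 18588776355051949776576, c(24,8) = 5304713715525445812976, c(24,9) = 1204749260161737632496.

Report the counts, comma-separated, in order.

121502371102392939781636800, 30180059720580991603896800

row 25: T[25][6]=24·50779532534302850198976+105005310755917452984576=1323714091579185857760000  T[25][7]=24·18588776355051949776576+50779532534302850198976=496910165055549644836800  T[25][8]=24·5304713715525445812976+18588776355051949776576=145901905527662649288000  T[25][9]=24·1204749260161737632496+5304713715525445812976=34218695959407148992880
row 26: T[26][7]=25·496910165055549644836800+1323714091579185857760000=13746468217967926978680000  T[26][8]=25·145901905527662649288000+496910165055549644836800=4144457803247115877036800  T[26][9]=25·34218695959407148992880+145901905527662649288000=1001369304512841374110000
row 27: T[27][8]=26·4144457803247115877036800+13746468217967926978680000=121502371102392939781636800  T[27][9]=26·1001369304512841374110000+4144457803247115877036800=30180059720580991603896800
Read c(27,8) = 121502371102392939781636800, c(27,9) = 30180059720580991603896800.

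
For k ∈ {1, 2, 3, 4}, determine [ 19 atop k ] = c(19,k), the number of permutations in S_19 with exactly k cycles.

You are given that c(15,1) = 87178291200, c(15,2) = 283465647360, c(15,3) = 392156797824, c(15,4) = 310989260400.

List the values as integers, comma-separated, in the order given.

@16  (16,1):87178291200·15+0→1307674368000, (16,2):283465647360·15+87178291200→4339163001600, (16,3):392156797824·15+283465647360→6165817614720, (16,4):310989260400·15+392156797824→5056995703824
@17  (17,1):1307674368000·16+0→20922789888000, (17,2):4339163001600·16+1307674368000→70734282393600, (17,3):6165817614720·16+4339163001600→102992244837120, (17,4):5056995703824·16+6165817614720→87077748875904
@18  (18,1):20922789888000·17+0→355687428096000, (18,2):70734282393600·17+20922789888000→1223405590579200, (18,3):102992244837120·17+70734282393600→1821602444624640, (18,4):87077748875904·17+102992244837120→1583313975727488
@19  (19,1):355687428096000·18+0→6402373705728000, (19,2):1223405590579200·18+355687428096000→22376988058521600, (19,3):1821602444624640·18+1223405590579200→34012249593822720, (19,4):1583313975727488·18+1821602444624640→30321254007719424
Read c(19,1) = 6402373705728000, c(19,2) = 22376988058521600, c(19,3) = 34012249593822720, c(19,4) = 30321254007719424.

6402373705728000, 22376988058521600, 34012249593822720, 30321254007719424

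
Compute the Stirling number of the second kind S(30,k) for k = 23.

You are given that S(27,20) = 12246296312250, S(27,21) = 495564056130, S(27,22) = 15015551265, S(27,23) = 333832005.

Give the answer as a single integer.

71823880393200

r28: T_28,21=21×495564056130+12246296312250=22653141490980; T_28,22=22×15015551265+495564056130=825906183960; T_28,23=23×333832005+15015551265=22693687380
r29: T_29,22=22×825906183960+22653141490980=40823077538100; T_29,23=23×22693687380+825906183960=1347860993700
r30: T_30,23=23×1347860993700+40823077538100=71823880393200
Read S(30,23) = 71823880393200.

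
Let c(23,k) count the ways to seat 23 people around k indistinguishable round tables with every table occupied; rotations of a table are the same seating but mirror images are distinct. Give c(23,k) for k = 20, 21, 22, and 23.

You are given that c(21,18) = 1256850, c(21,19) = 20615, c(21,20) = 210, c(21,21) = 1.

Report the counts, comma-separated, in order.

2240315, 30107, 253, 1

row 22: T[22][19]=21·20615+1256850=1689765  T[22][20]=21·210+20615=25025  T[22][21]=21·1+210=231  T[22][22]=21·0+1=1
row 23: T[23][20]=22·25025+1689765=2240315  T[23][21]=22·231+25025=30107  T[23][22]=22·1+231=253  T[23][23]=22·0+1=1
Read c(23,20) = 2240315, c(23,21) = 30107, c(23,22) = 253, c(23,23) = 1.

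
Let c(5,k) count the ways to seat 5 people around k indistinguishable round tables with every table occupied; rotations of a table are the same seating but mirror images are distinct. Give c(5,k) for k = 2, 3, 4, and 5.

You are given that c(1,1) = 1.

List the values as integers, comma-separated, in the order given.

50, 35, 10, 1

r2: T_2,1=1×1+0=1; T_2,2=1×0+1=1
r3: T_3,1=2×1+0=2; T_3,2=2×1+1=3; T_3,3=2×0+1=1
r4: T_4,1=3×2+0=6; T_4,2=3×3+2=11; T_4,3=3×1+3=6; T_4,4=3×0+1=1
r5: T_5,2=4×11+6=50; T_5,3=4×6+11=35; T_5,4=4×1+6=10; T_5,5=4×0+1=1
Read c(5,2) = 50, c(5,3) = 35, c(5,4) = 10, c(5,5) = 1.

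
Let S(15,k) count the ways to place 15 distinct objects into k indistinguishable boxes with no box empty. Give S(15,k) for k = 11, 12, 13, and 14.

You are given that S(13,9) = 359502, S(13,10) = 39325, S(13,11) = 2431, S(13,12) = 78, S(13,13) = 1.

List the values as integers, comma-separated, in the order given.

[14] T[14,10]:10*39325+359502=752752 · T[14,11]:11*2431+39325=66066 · T[14,12]:12*78+2431=3367 · T[14,13]:13*1+78=91 · T[14,14]:14*0+1=1
[15] T[15,11]:11*66066+752752=1479478 · T[15,12]:12*3367+66066=106470 · T[15,13]:13*91+3367=4550 · T[15,14]:14*1+91=105
Read S(15,11) = 1479478, S(15,12) = 106470, S(15,13) = 4550, S(15,14) = 105.

1479478, 106470, 4550, 105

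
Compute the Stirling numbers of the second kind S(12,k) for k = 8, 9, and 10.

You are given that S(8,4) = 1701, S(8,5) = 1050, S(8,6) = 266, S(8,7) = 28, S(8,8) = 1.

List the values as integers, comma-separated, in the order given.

@9  (9,5):1050·5+1701→6951, (9,6):266·6+1050→2646, (9,7):28·7+266→462, (9,8):1·8+28→36, (9,9):0·9+1→1
@10  (10,6):2646·6+6951→22827, (10,7):462·7+2646→5880, (10,8):36·8+462→750, (10,9):1·9+36→45, (10,10):0·10+1→1
@11  (11,7):5880·7+22827→63987, (11,8):750·8+5880→11880, (11,9):45·9+750→1155, (11,10):1·10+45→55
@12  (12,8):11880·8+63987→159027, (12,9):1155·9+11880→22275, (12,10):55·10+1155→1705
Read S(12,8) = 159027, S(12,9) = 22275, S(12,10) = 1705.

159027, 22275, 1705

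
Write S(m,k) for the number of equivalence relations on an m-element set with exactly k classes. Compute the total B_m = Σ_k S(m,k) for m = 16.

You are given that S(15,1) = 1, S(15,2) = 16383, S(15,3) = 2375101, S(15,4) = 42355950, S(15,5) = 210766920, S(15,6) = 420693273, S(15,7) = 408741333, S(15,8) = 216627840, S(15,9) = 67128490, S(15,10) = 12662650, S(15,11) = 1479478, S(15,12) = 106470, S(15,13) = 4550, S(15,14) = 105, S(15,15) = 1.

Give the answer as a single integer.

10480142147

[16] T[16,1]:1*1+0=1 · T[16,2]:2*16383+1=32767 · T[16,3]:3*2375101+16383=7141686 · T[16,4]:4*42355950+2375101=171798901 · T[16,5]:5*210766920+42355950=1096190550 · T[16,6]:6*420693273+210766920=2734926558 · T[16,7]:7*408741333+420693273=3281882604 · T[16,8]:8*216627840+408741333=2141764053 · T[16,9]:9*67128490+216627840=820784250 · T[16,10]:10*12662650+67128490=193754990 · T[16,11]:11*1479478+12662650=28936908 · T[16,12]:12*106470+1479478=2757118 · T[16,13]:13*4550+106470=165620 · T[16,14]:14*105+4550=6020 · T[16,15]:15*1+105=120 · T[16,16]:16*0+1=1
B_16 = ΣS(16,k) = 1+32767+7141686+171798901+1096190550+2734926558+3281882604+2141764053+820784250+193754990+28936908+2757118+165620+6020+120+1 = 10480142147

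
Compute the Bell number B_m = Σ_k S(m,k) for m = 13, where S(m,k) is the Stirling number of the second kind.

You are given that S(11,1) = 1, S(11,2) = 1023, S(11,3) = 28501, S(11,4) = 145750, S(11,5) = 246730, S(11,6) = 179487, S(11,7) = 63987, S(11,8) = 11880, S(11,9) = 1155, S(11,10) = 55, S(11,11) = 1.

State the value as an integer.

[12] T[12,1]:1*1+0=1 · T[12,2]:2*1023+1=2047 · T[12,3]:3*28501+1023=86526 · T[12,4]:4*145750+28501=611501 · T[12,5]:5*246730+145750=1379400 · T[12,6]:6*179487+246730=1323652 · T[12,7]:7*63987+179487=627396 · T[12,8]:8*11880+63987=159027 · T[12,9]:9*1155+11880=22275 · T[12,10]:10*55+1155=1705 · T[12,11]:11*1+55=66 · T[12,12]:12*0+1=1
[13] T[13,1]:1*1+0=1 · T[13,2]:2*2047+1=4095 · T[13,3]:3*86526+2047=261625 · T[13,4]:4*611501+86526=2532530 · T[13,5]:5*1379400+611501=7508501 · T[13,6]:6*1323652+1379400=9321312 · T[13,7]:7*627396+1323652=5715424 · T[13,8]:8*159027+627396=1899612 · T[13,9]:9*22275+159027=359502 · T[13,10]:10*1705+22275=39325 · T[13,11]:11*66+1705=2431 · T[13,12]:12*1+66=78 · T[13,13]:13*0+1=1
B_13 = ΣS(13,k) = 1+4095+261625+2532530+7508501+9321312+5715424+1899612+359502+39325+2431+78+1 = 27644437

27644437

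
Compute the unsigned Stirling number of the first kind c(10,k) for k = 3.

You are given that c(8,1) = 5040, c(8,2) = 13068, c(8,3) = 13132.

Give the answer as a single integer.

1172700

@9  (9,2):13068·8+5040→109584, (9,3):13132·8+13068→118124
@10  (10,3):118124·9+109584→1172700
Read c(10,3) = 1172700.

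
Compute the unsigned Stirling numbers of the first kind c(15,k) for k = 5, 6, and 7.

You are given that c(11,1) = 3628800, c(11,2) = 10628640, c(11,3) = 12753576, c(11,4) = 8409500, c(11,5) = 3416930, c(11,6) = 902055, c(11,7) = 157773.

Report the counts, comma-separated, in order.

row 12: T[12][2]=11·10628640+3628800=120543840  T[12][3]=11·12753576+10628640=150917976  T[12][4]=11·8409500+12753576=105258076  T[12][5]=11·3416930+8409500=45995730  T[12][6]=11·902055+3416930=13339535  T[12][7]=11·157773+902055=2637558
row 13: T[13][3]=12·150917976+120543840=1931559552  T[13][4]=12·105258076+150917976=1414014888  T[13][5]=12·45995730+105258076=657206836  T[13][6]=12·13339535+45995730=206070150  T[13][7]=12·2637558+13339535=44990231
row 14: T[14][4]=13·1414014888+1931559552=20313753096  T[14][5]=13·657206836+1414014888=9957703756  T[14][6]=13·206070150+657206836=3336118786  T[14][7]=13·44990231+206070150=790943153
row 15: T[15][5]=14·9957703756+20313753096=159721605680  T[15][6]=14·3336118786+9957703756=56663366760  T[15][7]=14·790943153+3336118786=14409322928
Read c(15,5) = 159721605680, c(15,6) = 56663366760, c(15,7) = 14409322928.

159721605680, 56663366760, 14409322928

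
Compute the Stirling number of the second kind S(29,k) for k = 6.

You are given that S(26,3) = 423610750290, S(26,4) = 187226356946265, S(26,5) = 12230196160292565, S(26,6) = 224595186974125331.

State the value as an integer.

r27: T_27,4=4×187226356946265+423610750290=749329038535350; T_27,5=5×12230196160292565+187226356946265=61338207158409090; T_27,6=6×224595186974125331+12230196160292565=1359801318005044551
r28: T_28,5=5×61338207158409090+749329038535350=307440364830580800; T_28,6=6×1359801318005044551+61338207158409090=8220146115188676396
r29: T_29,6=6×8220146115188676396+307440364830580800=49628317055962639176
Read S(29,6) = 49628317055962639176.

49628317055962639176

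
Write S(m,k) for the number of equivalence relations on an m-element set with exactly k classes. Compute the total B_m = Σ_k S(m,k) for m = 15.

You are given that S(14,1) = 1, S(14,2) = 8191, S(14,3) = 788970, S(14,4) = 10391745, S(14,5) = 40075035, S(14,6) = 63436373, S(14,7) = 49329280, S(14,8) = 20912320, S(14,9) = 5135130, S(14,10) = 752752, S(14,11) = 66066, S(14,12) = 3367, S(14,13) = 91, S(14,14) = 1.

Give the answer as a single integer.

@15  (15,1):1·1+0→1, (15,2):8191·2+1→16383, (15,3):788970·3+8191→2375101, (15,4):10391745·4+788970→42355950, (15,5):40075035·5+10391745→210766920, (15,6):63436373·6+40075035→420693273, (15,7):49329280·7+63436373→408741333, (15,8):20912320·8+49329280→216627840, (15,9):5135130·9+20912320→67128490, (15,10):752752·10+5135130→12662650, (15,11):66066·11+752752→1479478, (15,12):3367·12+66066→106470, (15,13):91·13+3367→4550, (15,14):1·14+91→105, (15,15):0·15+1→1
B_15 = ΣS(15,k) = 1+16383+2375101+42355950+210766920+420693273+408741333+216627840+67128490+12662650+1479478+106470+4550+105+1 = 1382958545

1382958545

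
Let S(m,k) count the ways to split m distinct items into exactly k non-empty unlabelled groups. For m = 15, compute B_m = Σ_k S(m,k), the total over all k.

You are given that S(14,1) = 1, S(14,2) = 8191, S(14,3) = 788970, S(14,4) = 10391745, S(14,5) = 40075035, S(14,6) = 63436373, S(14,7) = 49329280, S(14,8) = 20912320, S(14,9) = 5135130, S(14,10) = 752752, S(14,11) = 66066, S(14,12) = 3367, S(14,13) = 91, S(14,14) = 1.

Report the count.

i=15: T(15,1)=0+1·1=1 | T(15,2)=1+2·8191=16383 | T(15,3)=8191+3·788970=2375101 | T(15,4)=788970+4·10391745=42355950 | T(15,5)=10391745+5·40075035=210766920 | T(15,6)=40075035+6·63436373=420693273 | T(15,7)=63436373+7·49329280=408741333 | T(15,8)=49329280+8·20912320=216627840 | T(15,9)=20912320+9·5135130=67128490 | T(15,10)=5135130+10·752752=12662650 | T(15,11)=752752+11·66066=1479478 | T(15,12)=66066+12·3367=106470 | T(15,13)=3367+13·91=4550 | T(15,14)=91+14·1=105 | T(15,15)=1+15·0=1
B_15 = ΣS(15,k) = 1+16383+2375101+42355950+210766920+420693273+408741333+216627840+67128490+12662650+1479478+106470+4550+105+1 = 1382958545

1382958545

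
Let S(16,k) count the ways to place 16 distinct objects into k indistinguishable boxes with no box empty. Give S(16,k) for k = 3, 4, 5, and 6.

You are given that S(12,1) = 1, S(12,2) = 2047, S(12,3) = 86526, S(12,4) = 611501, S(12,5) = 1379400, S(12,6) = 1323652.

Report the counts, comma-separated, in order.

@13  (13,1):1·1+0→1, (13,2):2047·2+1→4095, (13,3):86526·3+2047→261625, (13,4):611501·4+86526→2532530, (13,5):1379400·5+611501→7508501, (13,6):1323652·6+1379400→9321312
@14  (14,1):1·1+0→1, (14,2):4095·2+1→8191, (14,3):261625·3+4095→788970, (14,4):2532530·4+261625→10391745, (14,5):7508501·5+2532530→40075035, (14,6):9321312·6+7508501→63436373
@15  (15,2):8191·2+1→16383, (15,3):788970·3+8191→2375101, (15,4):10391745·4+788970→42355950, (15,5):40075035·5+10391745→210766920, (15,6):63436373·6+40075035→420693273
@16  (16,3):2375101·3+16383→7141686, (16,4):42355950·4+2375101→171798901, (16,5):210766920·5+42355950→1096190550, (16,6):420693273·6+210766920→2734926558
Read S(16,3) = 7141686, S(16,4) = 171798901, S(16,5) = 1096190550, S(16,6) = 2734926558.

7141686, 171798901, 1096190550, 2734926558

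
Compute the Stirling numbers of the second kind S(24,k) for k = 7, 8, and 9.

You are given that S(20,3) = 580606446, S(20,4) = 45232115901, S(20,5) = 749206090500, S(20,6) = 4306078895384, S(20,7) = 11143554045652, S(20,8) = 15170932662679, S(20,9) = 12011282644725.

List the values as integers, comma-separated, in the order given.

31677463851804540, 82318282158320505, 120622574326072500

r21: T_21,4=4×45232115901+580606446=181509070050; T_21,5=5×749206090500+45232115901=3791262568401; T_21,6=6×4306078895384+749206090500=26585679462804; T_21,7=7×11143554045652+4306078895384=82310957214948; T_21,8=8×15170932662679+11143554045652=132511015347084; T_21,9=9×12011282644725+15170932662679=123272476465204
r22: T_22,5=5×3791262568401+181509070050=19137821912055; T_22,6=6×26585679462804+3791262568401=163305339345225; T_22,7=7×82310957214948+26585679462804=602762379967440; T_22,8=8×132511015347084+82310957214948=1142399079991620; T_22,9=9×123272476465204+132511015347084=1241963303533920
r23: T_23,6=6×163305339345225+19137821912055=998969857983405; T_23,7=7×602762379967440+163305339345225=4382641999117305; T_23,8=8×1142399079991620+602762379967440=9741955019900400; T_23,9=9×1241963303533920+1142399079991620=12320068811796900
r24: T_24,7=7×4382641999117305+998969857983405=31677463851804540; T_24,8=8×9741955019900400+4382641999117305=82318282158320505; T_24,9=9×12320068811796900+9741955019900400=120622574326072500
Read S(24,7) = 31677463851804540, S(24,8) = 82318282158320505, S(24,9) = 120622574326072500.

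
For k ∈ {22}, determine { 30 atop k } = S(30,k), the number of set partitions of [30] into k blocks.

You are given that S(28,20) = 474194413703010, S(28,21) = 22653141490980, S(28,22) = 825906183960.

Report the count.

@29  (29,21):22653141490980·21+474194413703010→949910385013590, (29,22):825906183960·22+22653141490980→40823077538100
@30  (30,22):40823077538100·22+949910385013590→1848018090851790
Read S(30,22) = 1848018090851790.

1848018090851790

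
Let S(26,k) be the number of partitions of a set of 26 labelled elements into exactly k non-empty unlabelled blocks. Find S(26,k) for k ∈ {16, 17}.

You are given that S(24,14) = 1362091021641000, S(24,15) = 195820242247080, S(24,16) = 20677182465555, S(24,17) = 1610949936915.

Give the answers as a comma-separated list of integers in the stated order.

r25: T_25,15=15×195820242247080+1362091021641000=4299394655347200; T_25,16=16×20677182465555+195820242247080=526655161695960; T_25,17=17×1610949936915+20677182465555=48063331393110
r26: T_26,16=16×526655161695960+4299394655347200=12725877242482560; T_26,17=17×48063331393110+526655161695960=1343731795378830
Read S(26,16) = 12725877242482560, S(26,17) = 1343731795378830.

12725877242482560, 1343731795378830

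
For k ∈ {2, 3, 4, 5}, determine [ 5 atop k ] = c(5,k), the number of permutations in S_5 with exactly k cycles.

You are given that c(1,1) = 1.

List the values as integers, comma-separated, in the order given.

@2  (2,1):1·1+0→1, (2,2):0·1+1→1
@3  (3,1):1·2+0→2, (3,2):1·2+1→3, (3,3):0·2+1→1
@4  (4,1):2·3+0→6, (4,2):3·3+2→11, (4,3):1·3+3→6, (4,4):0·3+1→1
@5  (5,2):11·4+6→50, (5,3):6·4+11→35, (5,4):1·4+6→10, (5,5):0·4+1→1
Read c(5,2) = 50, c(5,3) = 35, c(5,4) = 10, c(5,5) = 1.

50, 35, 10, 1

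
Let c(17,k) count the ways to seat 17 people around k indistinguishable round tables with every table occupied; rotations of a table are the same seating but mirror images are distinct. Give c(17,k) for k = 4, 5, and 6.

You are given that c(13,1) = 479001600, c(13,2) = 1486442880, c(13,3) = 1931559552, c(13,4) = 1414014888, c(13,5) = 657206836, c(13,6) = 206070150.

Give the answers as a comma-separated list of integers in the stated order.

87077748875904, 48366009233424, 18861567058880

row 14: T[14][1]=13·479001600+0=6227020800  T[14][2]=13·1486442880+479001600=19802759040  T[14][3]=13·1931559552+1486442880=26596717056  T[14][4]=13·1414014888+1931559552=20313753096  T[14][5]=13·657206836+1414014888=9957703756  T[14][6]=13·206070150+657206836=3336118786
row 15: T[15][2]=14·19802759040+6227020800=283465647360  T[15][3]=14·26596717056+19802759040=392156797824  T[15][4]=14·20313753096+26596717056=310989260400  T[15][5]=14·9957703756+20313753096=159721605680  T[15][6]=14·3336118786+9957703756=56663366760
row 16: T[16][3]=15·392156797824+283465647360=6165817614720  T[16][4]=15·310989260400+392156797824=5056995703824  T[16][5]=15·159721605680+310989260400=2706813345600  T[16][6]=15·56663366760+159721605680=1009672107080
row 17: T[17][4]=16·5056995703824+6165817614720=87077748875904  T[17][5]=16·2706813345600+5056995703824=48366009233424  T[17][6]=16·1009672107080+2706813345600=18861567058880
Read c(17,4) = 87077748875904, c(17,5) = 48366009233424, c(17,6) = 18861567058880.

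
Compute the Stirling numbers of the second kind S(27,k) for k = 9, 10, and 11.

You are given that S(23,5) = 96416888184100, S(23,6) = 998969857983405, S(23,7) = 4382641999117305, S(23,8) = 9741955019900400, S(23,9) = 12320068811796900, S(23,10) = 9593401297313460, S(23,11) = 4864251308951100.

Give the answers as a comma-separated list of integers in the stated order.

106563273280541795575, 143197070509423605675, 123519417123830092365

r24: T_24,6=6×998969857983405+96416888184100=6090236036084530; T_24,7=7×4382641999117305+998969857983405=31677463851804540; T_24,8=8×9741955019900400+4382641999117305=82318282158320505; T_24,9=9×12320068811796900+9741955019900400=120622574326072500; T_24,10=10×9593401297313460+12320068811796900=108254081784931500; T_24,11=11×4864251308951100+9593401297313460=63100165695775560
r25: T_25,7=7×31677463851804540+6090236036084530=227832482998716310; T_25,8=8×82318282158320505+31677463851804540=690223721118368580; T_25,9=9×120622574326072500+82318282158320505=1167921451092973005; T_25,10=10×108254081784931500+120622574326072500=1203163392175387500; T_25,11=11×63100165695775560+108254081784931500=802355904438462660
r26: T_26,8=8×690223721118368580+227832482998716310=5749622251945664950; T_26,9=9×1167921451092973005+690223721118368580=11201516780955125625; T_26,10=10×1203163392175387500+1167921451092973005=13199555372846848005; T_26,11=11×802355904438462660+1203163392175387500=10029078340998476760
r27: T_27,9=9×11201516780955125625+5749622251945664950=106563273280541795575; T_27,10=10×13199555372846848005+11201516780955125625=143197070509423605675; T_27,11=11×10029078340998476760+13199555372846848005=123519417123830092365
Read S(27,9) = 106563273280541795575, S(27,10) = 143197070509423605675, S(27,11) = 123519417123830092365.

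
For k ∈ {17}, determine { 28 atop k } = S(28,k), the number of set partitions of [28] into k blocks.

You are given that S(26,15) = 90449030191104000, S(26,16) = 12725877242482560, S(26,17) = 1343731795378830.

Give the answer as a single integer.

898741468057510350

r27: T_27,16=16×12725877242482560+90449030191104000=294063066070824960; T_27,17=17×1343731795378830+12725877242482560=35569317763922670
r28: T_28,17=17×35569317763922670+294063066070824960=898741468057510350
Read S(28,17) = 898741468057510350.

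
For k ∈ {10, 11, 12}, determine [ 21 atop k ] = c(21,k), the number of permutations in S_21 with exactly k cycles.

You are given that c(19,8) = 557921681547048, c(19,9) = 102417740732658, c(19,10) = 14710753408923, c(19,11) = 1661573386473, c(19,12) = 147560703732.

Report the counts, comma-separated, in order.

i=20: T(20,9)=557921681547048+19·102417740732658=2503858755467550 | T(20,10)=102417740732658+19·14710753408923=381922055502195 | T(20,11)=14710753408923+19·1661573386473=46280647751910 | T(20,12)=1661573386473+19·147560703732=4465226757381
i=21: T(21,10)=2503858755467550+20·381922055502195=10142299865511450 | T(21,11)=381922055502195+20·46280647751910=1307535010540395 | T(21,12)=46280647751910+20·4465226757381=135585182899530
Read c(21,10) = 10142299865511450, c(21,11) = 1307535010540395, c(21,12) = 135585182899530.

10142299865511450, 1307535010540395, 135585182899530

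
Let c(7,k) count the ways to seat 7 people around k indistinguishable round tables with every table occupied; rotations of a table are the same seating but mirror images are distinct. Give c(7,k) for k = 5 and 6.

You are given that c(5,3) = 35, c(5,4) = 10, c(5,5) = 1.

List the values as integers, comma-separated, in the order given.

row 6: T[6][4]=5·10+35=85  T[6][5]=5·1+10=15  T[6][6]=5·0+1=1
row 7: T[7][5]=6·15+85=175  T[7][6]=6·1+15=21
Read c(7,5) = 175, c(7,6) = 21.

175, 21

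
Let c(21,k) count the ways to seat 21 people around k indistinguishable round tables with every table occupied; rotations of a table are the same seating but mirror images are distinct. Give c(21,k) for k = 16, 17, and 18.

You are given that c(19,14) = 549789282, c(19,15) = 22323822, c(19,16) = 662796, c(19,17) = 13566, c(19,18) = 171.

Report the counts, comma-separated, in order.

1672280820, 53327946, 1256850

[20] T[20,15]:19*22323822+549789282=973941900 · T[20,16]:19*662796+22323822=34916946 · T[20,17]:19*13566+662796=920550 · T[20,18]:19*171+13566=16815
[21] T[21,16]:20*34916946+973941900=1672280820 · T[21,17]:20*920550+34916946=53327946 · T[21,18]:20*16815+920550=1256850
Read c(21,16) = 1672280820, c(21,17) = 53327946, c(21,18) = 1256850.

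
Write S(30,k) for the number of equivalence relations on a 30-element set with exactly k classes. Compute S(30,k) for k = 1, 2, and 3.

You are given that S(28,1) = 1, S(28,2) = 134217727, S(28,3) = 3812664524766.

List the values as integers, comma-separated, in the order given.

1, 536870911, 34314651811530

i=29: T(29,1)=0+1·1=1 | T(29,2)=1+2·134217727=268435455 | T(29,3)=134217727+3·3812664524766=11438127792025
i=30: T(30,1)=0+1·1=1 | T(30,2)=1+2·268435455=536870911 | T(30,3)=268435455+3·11438127792025=34314651811530
Read S(30,1) = 1, S(30,2) = 536870911, S(30,3) = 34314651811530.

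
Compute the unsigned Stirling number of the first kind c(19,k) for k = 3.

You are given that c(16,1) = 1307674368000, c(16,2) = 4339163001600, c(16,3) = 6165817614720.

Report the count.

34012249593822720

r17: T_17,1=16×1307674368000+0=20922789888000; T_17,2=16×4339163001600+1307674368000=70734282393600; T_17,3=16×6165817614720+4339163001600=102992244837120
r18: T_18,2=17×70734282393600+20922789888000=1223405590579200; T_18,3=17×102992244837120+70734282393600=1821602444624640
r19: T_19,3=18×1821602444624640+1223405590579200=34012249593822720
Read c(19,3) = 34012249593822720.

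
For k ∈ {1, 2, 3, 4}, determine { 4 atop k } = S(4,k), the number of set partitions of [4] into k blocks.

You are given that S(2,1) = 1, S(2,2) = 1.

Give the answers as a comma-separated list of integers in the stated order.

1, 7, 6, 1

[3] T[3,1]:1*1+0=1 · T[3,2]:2*1+1=3 · T[3,3]:3*0+1=1
[4] T[4,1]:1*1+0=1 · T[4,2]:2*3+1=7 · T[4,3]:3*1+3=6 · T[4,4]:4*0+1=1
Read S(4,1) = 1, S(4,2) = 7, S(4,3) = 6, S(4,4) = 1.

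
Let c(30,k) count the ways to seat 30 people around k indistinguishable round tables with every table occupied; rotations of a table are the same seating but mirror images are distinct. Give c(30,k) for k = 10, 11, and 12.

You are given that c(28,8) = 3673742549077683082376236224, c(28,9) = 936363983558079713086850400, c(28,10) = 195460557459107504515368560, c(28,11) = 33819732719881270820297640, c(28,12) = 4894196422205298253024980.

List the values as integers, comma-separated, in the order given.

r29: T_29,9=28×936363983558079713086850400+3673742549077683082376236224=29891934088703915048808047424; T_29,10=28×195460557459107504515368560+936363983558079713086850400=6409259592413089839517170080; T_29,11=28×33819732719881270820297640+195460557459107504515368560=1142413073615783087483702480; T_29,12=28×4894196422205298253024980+33819732719881270820297640=170857232541629621904997080
r30: T_30,10=29×6409259592413089839517170080+29891934088703915048808047424=215760462268683520394805979744; T_30,11=29×1142413073615783087483702480+6409259592413089839517170080=39539238727270799376544542000; T_30,12=29×170857232541629621904997080+1142413073615783087483702480=6097272817323042122728617800
Read c(30,10) = 215760462268683520394805979744, c(30,11) = 39539238727270799376544542000, c(30,12) = 6097272817323042122728617800.

215760462268683520394805979744, 39539238727270799376544542000, 6097272817323042122728617800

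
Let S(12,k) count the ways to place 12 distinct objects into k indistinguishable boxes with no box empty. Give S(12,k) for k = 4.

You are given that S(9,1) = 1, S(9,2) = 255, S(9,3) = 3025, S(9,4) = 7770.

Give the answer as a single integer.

611501

[10] T[10,2]:2*255+1=511 · T[10,3]:3*3025+255=9330 · T[10,4]:4*7770+3025=34105
[11] T[11,3]:3*9330+511=28501 · T[11,4]:4*34105+9330=145750
[12] T[12,4]:4*145750+28501=611501
Read S(12,4) = 611501.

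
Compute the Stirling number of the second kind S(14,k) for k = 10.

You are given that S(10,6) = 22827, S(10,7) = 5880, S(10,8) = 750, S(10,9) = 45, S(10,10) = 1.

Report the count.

752752

r11: T_11,7=7×5880+22827=63987; T_11,8=8×750+5880=11880; T_11,9=9×45+750=1155; T_11,10=10×1+45=55
r12: T_12,8=8×11880+63987=159027; T_12,9=9×1155+11880=22275; T_12,10=10×55+1155=1705
r13: T_13,9=9×22275+159027=359502; T_13,10=10×1705+22275=39325
r14: T_14,10=10×39325+359502=752752
Read S(14,10) = 752752.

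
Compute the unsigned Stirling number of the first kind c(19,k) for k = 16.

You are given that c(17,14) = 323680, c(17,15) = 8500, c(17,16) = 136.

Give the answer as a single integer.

662796

@18  (18,15):8500·17+323680→468180, (18,16):136·17+8500→10812
@19  (19,16):10812·18+468180→662796
Read c(19,16) = 662796.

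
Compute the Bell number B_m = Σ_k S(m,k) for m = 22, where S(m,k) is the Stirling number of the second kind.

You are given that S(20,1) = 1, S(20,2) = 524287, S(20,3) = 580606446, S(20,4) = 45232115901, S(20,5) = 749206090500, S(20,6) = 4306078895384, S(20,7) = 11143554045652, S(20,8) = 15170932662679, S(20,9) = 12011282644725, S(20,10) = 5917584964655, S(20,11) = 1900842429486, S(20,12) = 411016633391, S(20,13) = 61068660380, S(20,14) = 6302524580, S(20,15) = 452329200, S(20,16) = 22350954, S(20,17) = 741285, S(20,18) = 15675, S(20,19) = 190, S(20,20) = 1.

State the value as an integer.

4506715738447323

[21] T[21,1]:1*1+0=1 · T[21,2]:2*524287+1=1048575 · T[21,3]:3*580606446+524287=1742343625 · T[21,4]:4*45232115901+580606446=181509070050 · T[21,5]:5*749206090500+45232115901=3791262568401 · T[21,6]:6*4306078895384+749206090500=26585679462804 · T[21,7]:7*11143554045652+4306078895384=82310957214948 · T[21,8]:8*15170932662679+11143554045652=132511015347084 · T[21,9]:9*12011282644725+15170932662679=123272476465204 · T[21,10]:10*5917584964655+12011282644725=71187132291275 · T[21,11]:11*1900842429486+5917584964655=26826851689001 · T[21,12]:12*411016633391+1900842429486=6833042030178 · T[21,13]:13*61068660380+411016633391=1204909218331 · T[21,14]:14*6302524580+61068660380=149304004500 · T[21,15]:15*452329200+6302524580=13087462580 · T[21,16]:16*22350954+452329200=809944464 · T[21,17]:17*741285+22350954=34952799 · T[21,18]:18*15675+741285=1023435 · T[21,19]:19*190+15675=19285 · T[21,20]:20*1+190=210 · T[21,21]:21*0+1=1
[22] T[22,1]:1*1+0=1 · T[22,2]:2*1048575+1=2097151 · T[22,3]:3*1742343625+1048575=5228079450 · T[22,4]:4*181509070050+1742343625=727778623825 · T[22,5]:5*3791262568401+181509070050=19137821912055 · T[22,6]:6*26585679462804+3791262568401=163305339345225 · T[22,7]:7*82310957214948+26585679462804=602762379967440 · T[22,8]:8*132511015347084+82310957214948=1142399079991620 · T[22,9]:9*123272476465204+132511015347084=1241963303533920 · T[22,10]:10*71187132291275+123272476465204=835143799377954 · T[22,11]:11*26826851689001+71187132291275=366282500870286 · T[22,12]:12*6833042030178+26826851689001=108823356051137 · T[22,13]:13*1204909218331+6833042030178=22496861868481 · T[22,14]:14*149304004500+1204909218331=3295165281331 · T[22,15]:15*13087462580+149304004500=345615943200 · T[22,16]:16*809944464+13087462580=26046574004 · T[22,17]:17*34952799+809944464=1404142047 · T[22,18]:18*1023435+34952799=53374629 · T[22,19]:19*19285+1023435=1389850 · T[22,20]:20*210+19285=23485 · T[22,21]:21*1+210=231 · T[22,22]:22*0+1=1
B_22 = ΣS(22,k) = 1+2097151+5228079450+727778623825+19137821912055+163305339345225+602762379967440+1142399079991620+1241963303533920+835143799377954+366282500870286+108823356051137+22496861868481+3295165281331+345615943200+26046574004+1404142047+53374629+1389850+23485+231+1 = 4506715738447323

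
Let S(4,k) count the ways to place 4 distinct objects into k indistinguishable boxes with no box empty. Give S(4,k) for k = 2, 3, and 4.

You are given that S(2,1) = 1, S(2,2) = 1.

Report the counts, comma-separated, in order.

7, 6, 1

[3] T[3,1]:1*1+0=1 · T[3,2]:2*1+1=3 · T[3,3]:3*0+1=1
[4] T[4,2]:2*3+1=7 · T[4,3]:3*1+3=6 · T[4,4]:4*0+1=1
Read S(4,2) = 7, S(4,3) = 6, S(4,4) = 1.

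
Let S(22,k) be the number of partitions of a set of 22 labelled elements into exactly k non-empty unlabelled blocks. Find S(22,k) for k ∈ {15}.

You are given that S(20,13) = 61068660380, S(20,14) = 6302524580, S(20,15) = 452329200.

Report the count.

[21] T[21,14]:14*6302524580+61068660380=149304004500 · T[21,15]:15*452329200+6302524580=13087462580
[22] T[22,15]:15*13087462580+149304004500=345615943200
Read S(22,15) = 345615943200.

345615943200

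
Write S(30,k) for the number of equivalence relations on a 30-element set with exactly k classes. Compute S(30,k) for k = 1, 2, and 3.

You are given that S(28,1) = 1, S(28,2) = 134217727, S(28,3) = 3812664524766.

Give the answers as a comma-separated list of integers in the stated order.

1, 536870911, 34314651811530

i=29: T(29,1)=0+1·1=1 | T(29,2)=1+2·134217727=268435455 | T(29,3)=134217727+3·3812664524766=11438127792025
i=30: T(30,1)=0+1·1=1 | T(30,2)=1+2·268435455=536870911 | T(30,3)=268435455+3·11438127792025=34314651811530
Read S(30,1) = 1, S(30,2) = 536870911, S(30,3) = 34314651811530.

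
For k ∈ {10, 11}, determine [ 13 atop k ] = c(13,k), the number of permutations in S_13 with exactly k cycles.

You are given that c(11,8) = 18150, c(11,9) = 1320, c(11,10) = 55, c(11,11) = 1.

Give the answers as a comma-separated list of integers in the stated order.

55770, 2717

@12  (12,9):1320·11+18150→32670, (12,10):55·11+1320→1925, (12,11):1·11+55→66
@13  (13,10):1925·12+32670→55770, (13,11):66·12+1925→2717
Read c(13,10) = 55770, c(13,11) = 2717.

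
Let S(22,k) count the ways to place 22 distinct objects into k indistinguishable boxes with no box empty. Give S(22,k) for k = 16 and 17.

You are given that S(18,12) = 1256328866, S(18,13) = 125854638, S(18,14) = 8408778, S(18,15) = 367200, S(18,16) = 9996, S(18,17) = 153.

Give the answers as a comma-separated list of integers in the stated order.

@19  (19,13):125854638·13+1256328866→2892439160, (19,14):8408778·14+125854638→243577530, (19,15):367200·15+8408778→13916778, (19,16):9996·16+367200→527136, (19,17):153·17+9996→12597
@20  (20,14):243577530·14+2892439160→6302524580, (20,15):13916778·15+243577530→452329200, (20,16):527136·16+13916778→22350954, (20,17):12597·17+527136→741285
@21  (21,15):452329200·15+6302524580→13087462580, (21,16):22350954·16+452329200→809944464, (21,17):741285·17+22350954→34952799
@22  (22,16):809944464·16+13087462580→26046574004, (22,17):34952799·17+809944464→1404142047
Read S(22,16) = 26046574004, S(22,17) = 1404142047.

26046574004, 1404142047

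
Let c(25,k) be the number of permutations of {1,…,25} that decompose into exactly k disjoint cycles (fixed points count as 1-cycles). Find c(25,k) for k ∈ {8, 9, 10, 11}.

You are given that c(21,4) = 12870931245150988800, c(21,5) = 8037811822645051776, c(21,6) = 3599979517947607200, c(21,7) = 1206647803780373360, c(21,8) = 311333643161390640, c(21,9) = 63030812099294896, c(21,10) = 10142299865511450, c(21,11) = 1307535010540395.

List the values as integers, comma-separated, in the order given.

145901905527662649288000, 34218695959407148992880, 6508376179668146850000, 1014945527825214637300

row 22: T[22][5]=21·8037811822645051776+12870931245150988800=181664979520697076096  T[22][6]=21·3599979517947607200+8037811822645051776=83637381699544802976  T[22][7]=21·1206647803780373360+3599979517947607200=28939583397335447760  T[22][8]=21·311333643161390640+1206647803780373360=7744654310169576800  T[22][9]=21·63030812099294896+311333643161390640=1634980697246583456  T[22][10]=21·10142299865511450+63030812099294896=276019109275035346  T[22][11]=21·1307535010540395+10142299865511450=37600535086859745
row 23: T[23][6]=22·83637381699544802976+181664979520697076096=2021687376910682741568  T[23][7]=22·28939583397335447760+83637381699544802976=720308216440924653696  T[23][8]=22·7744654310169576800+28939583397335447760=199321978221066137360  T[23][9]=22·1634980697246583456+7744654310169576800=43714229649594412832  T[23][10]=22·276019109275035346+1634980697246583456=7707401101297361068  T[23][11]=22·37600535086859745+276019109275035346=1103230881185949736
row 24: T[24][7]=23·720308216440924653696+2021687376910682741568=18588776355051949776576  T[24][8]=23·199321978221066137360+720308216440924653696=5304713715525445812976  T[24][9]=23·43714229649594412832+199321978221066137360=1204749260161737632496  T[24][10]=23·7707401101297361068+43714229649594412832=220984454979433717396  T[24][11]=23·1103230881185949736+7707401101297361068=33081711368574204996
row 25: T[25][8]=24·5304713715525445812976+18588776355051949776576=145901905527662649288000  T[25][9]=24·1204749260161737632496+5304713715525445812976=34218695959407148992880  T[25][10]=24·220984454979433717396+1204749260161737632496=6508376179668146850000  T[25][11]=24·33081711368574204996+220984454979433717396=1014945527825214637300
Read c(25,8) = 145901905527662649288000, c(25,9) = 34218695959407148992880, c(25,10) = 6508376179668146850000, c(25,11) = 1014945527825214637300.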